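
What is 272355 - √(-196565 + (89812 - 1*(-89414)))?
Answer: 272355 - I*√17339 ≈ 2.7236e+5 - 131.68*I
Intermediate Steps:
272355 - √(-196565 + (89812 - 1*(-89414))) = 272355 - √(-196565 + (89812 + 89414)) = 272355 - √(-196565 + 179226) = 272355 - √(-17339) = 272355 - I*√17339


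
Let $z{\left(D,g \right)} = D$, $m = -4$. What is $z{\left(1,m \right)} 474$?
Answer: $474$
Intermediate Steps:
$z{\left(1,m \right)} 474 = 1 \cdot 474 = 474$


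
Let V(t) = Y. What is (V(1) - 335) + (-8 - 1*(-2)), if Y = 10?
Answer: -331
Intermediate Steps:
V(t) = 10
(V(1) - 335) + (-8 - 1*(-2)) = (10 - 335) + (-8 - 1*(-2)) = -325 + (-8 + 2) = -325 - 6 = -331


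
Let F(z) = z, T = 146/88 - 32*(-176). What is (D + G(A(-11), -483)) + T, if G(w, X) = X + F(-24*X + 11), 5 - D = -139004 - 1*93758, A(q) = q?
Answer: 10978909/44 ≈ 2.4952e+5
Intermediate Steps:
D = 232767 (D = 5 - (-139004 - 1*93758) = 5 - (-139004 - 93758) = 5 - 1*(-232762) = 5 + 232762 = 232767)
T = 247881/44 (T = 146*(1/88) + 5632 = 73/44 + 5632 = 247881/44 ≈ 5633.7)
G(w, X) = 11 - 23*X (G(w, X) = X + (-24*X + 11) = X + (11 - 24*X) = 11 - 23*X)
(D + G(A(-11), -483)) + T = (232767 + (11 - 23*(-483))) + 247881/44 = (232767 + (11 + 11109)) + 247881/44 = (232767 + 11120) + 247881/44 = 243887 + 247881/44 = 10978909/44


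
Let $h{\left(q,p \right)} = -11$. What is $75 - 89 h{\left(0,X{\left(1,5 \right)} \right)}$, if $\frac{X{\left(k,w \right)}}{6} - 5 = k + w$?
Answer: $1054$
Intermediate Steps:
$X{\left(k,w \right)} = 30 + 6 k + 6 w$ ($X{\left(k,w \right)} = 30 + 6 \left(k + w\right) = 30 + \left(6 k + 6 w\right) = 30 + 6 k + 6 w$)
$75 - 89 h{\left(0,X{\left(1,5 \right)} \right)} = 75 - -979 = 75 + 979 = 1054$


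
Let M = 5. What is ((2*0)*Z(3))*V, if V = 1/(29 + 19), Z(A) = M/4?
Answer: 0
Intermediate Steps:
Z(A) = 5/4
V = 1/48 ≈ 0.020833
((2*0)*Z(3))*V = ((2*0)*(5/4))*(1/48) = (0*(5/4))*(1/48) = 0*(1/48) = 0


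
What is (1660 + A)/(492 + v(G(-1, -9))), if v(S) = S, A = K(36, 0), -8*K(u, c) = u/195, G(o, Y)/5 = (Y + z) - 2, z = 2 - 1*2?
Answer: 215797/56810 ≈ 3.7986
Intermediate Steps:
z = 0 (z = 2 - 2 = 0)
G(o, Y) = -10 + 5*Y (G(o, Y) = 5*((Y + 0) - 2) = 5*(Y - 2) = 5*(-2 + Y) = -10 + 5*Y)
K(u, c) = -u/1560 (K(u, c) = -u/(8*195) = -u/1560)
A = -3/130 (A = -1/1560*36 = -3/130 ≈ -0.023077)
(1660 + A)/(492 + v(G(-1, -9))) = (1660 - 3/130)/(492 + (-10 + 5*(-9))) = 215797/(130*(492 + (-10 - 45))) = 215797/(130*(492 - 55)) = (215797/130)/437 = (215797/130)*(1/437) = 215797/56810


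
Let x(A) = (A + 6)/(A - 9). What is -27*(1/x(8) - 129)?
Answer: 48789/14 ≈ 3484.9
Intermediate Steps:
x(A) = (6 + A)/(-9 + A)
-27*(1/x(8) - 129) = -27*(1/((6 + 8)/(-9 + 8)) - 129) = -27*(1/(14/(-1)) - 129) = -27*(1/(-1*14) - 129) = -27*(1/(-14) - 129) = -27*(-1/14 - 129) = -27*(-1807/14) = 48789/14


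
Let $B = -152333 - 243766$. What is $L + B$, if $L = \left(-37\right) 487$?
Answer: $-414118$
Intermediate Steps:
$B = -396099$ ($B = -152333 - 243766 = -396099$)
$L = -18019$
$L + B = -18019 - 396099 = -414118$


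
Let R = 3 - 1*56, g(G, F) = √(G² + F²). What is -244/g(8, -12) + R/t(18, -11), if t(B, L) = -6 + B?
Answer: -53/12 - 61*√13/13 ≈ -21.335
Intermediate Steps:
g(G, F) = √(F² + G²)
R = -53 (R = 3 - 56 = -53)
-244/g(8, -12) + R/t(18, -11) = -244/√((-12)² + 8²) - 53/(-6 + 18) = -244/√(144 + 64) - 53/12 = -244*√13/52 - 53*1/12 = -244*√13/52 - 53/12 = -61*√13/13 - 53/12 = -53/12 - 61*√13/13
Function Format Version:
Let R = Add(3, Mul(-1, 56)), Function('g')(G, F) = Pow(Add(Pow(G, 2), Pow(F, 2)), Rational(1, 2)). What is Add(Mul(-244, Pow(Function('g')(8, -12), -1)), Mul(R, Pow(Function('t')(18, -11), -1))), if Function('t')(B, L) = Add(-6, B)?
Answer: Add(Rational(-53, 12), Mul(Rational(-61, 13), Pow(13, Rational(1, 2)))) ≈ -21.335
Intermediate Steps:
Function('g')(G, F) = Pow(Add(Pow(F, 2), Pow(G, 2)), Rational(1, 2))
R = -53 (R = Add(3, -56) = -53)
Add(Mul(-244, Pow(Function('g')(8, -12), -1)), Mul(R, Pow(Function('t')(18, -11), -1))) = Add(Mul(-244, Pow(Pow(Add(Pow(-12, 2), Pow(8, 2)), Rational(1, 2)), -1)), Mul(-53, Pow(Add(-6, 18), -1))) = Add(Mul(-244, Pow(Pow(Add(144, 64), Rational(1, 2)), -1)), Mul(-53, Pow(12, -1))) = Add(Mul(-244, Pow(Pow(208, Rational(1, 2)), -1)), Mul(-53, Rational(1, 12))) = Add(Mul(-244, Pow(Mul(4, Pow(13, Rational(1, 2))), -1)), Rational(-53, 12)) = Add(Mul(-244, Mul(Rational(1, 52), Pow(13, Rational(1, 2)))), Rational(-53, 12)) = Add(Mul(Rational(-61, 13), Pow(13, Rational(1, 2))), Rational(-53, 12)) = Add(Rational(-53, 12), Mul(Rational(-61, 13), Pow(13, Rational(1, 2))))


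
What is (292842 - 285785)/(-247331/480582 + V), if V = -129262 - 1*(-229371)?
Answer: 3391467174/48110336107 ≈ 0.070493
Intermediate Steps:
V = 100109 (V = -129262 + 229371 = 100109)
(292842 - 285785)/(-247331/480582 + V) = (292842 - 285785)/(-247331/480582 + 100109) = 7057/(-247331*1/480582 + 100109) = 7057/(-247331/480582 + 100109) = 7057/(48110336107/480582) = 7057*(480582/48110336107) = 3391467174/48110336107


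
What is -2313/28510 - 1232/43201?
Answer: -135048233/1231660510 ≈ -0.10965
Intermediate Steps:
-2313/28510 - 1232/43201 = -135048233/1231660510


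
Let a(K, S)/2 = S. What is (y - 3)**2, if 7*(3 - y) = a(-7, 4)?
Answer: 64/49 ≈ 1.3061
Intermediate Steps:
a(K, S) = 2*S
y = 13/7 (y = 3 - 2*4/7 = 3 - 1/7*8 = 3 - 8/7 = 13/7 ≈ 1.8571)
(y - 3)**2 = (13/7 - 3)**2 = (-8/7)**2 = 64/49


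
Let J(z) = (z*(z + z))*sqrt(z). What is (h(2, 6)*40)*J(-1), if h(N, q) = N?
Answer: 160*I ≈ 160.0*I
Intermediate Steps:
J(z) = 2*z**(5/2) (J(z) = (z*(2*z))*sqrt(z) = (2*z**2)*sqrt(z) = 2*z**(5/2))
(h(2, 6)*40)*J(-1) = (2*40)*(2*(-1)**(5/2)) = 80*(2*I) = 160*I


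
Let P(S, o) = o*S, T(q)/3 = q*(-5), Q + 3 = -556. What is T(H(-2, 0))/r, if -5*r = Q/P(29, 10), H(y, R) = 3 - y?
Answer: -108750/559 ≈ -194.54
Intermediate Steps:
Q = -559 (Q = -3 - 556 = -559)
T(q) = -15*q (T(q) = 3*(q*(-5)) = 3*(-5*q) = -15*q)
P(S, o) = S*o
r = 559/1450 (r = -(-559)/(5*(29*10)) = -(-559)/(5*290) = -⅕*(-559/290) = 559/1450 ≈ 0.38552)
T(H(-2, 0))/r = (-15*(3 - 1*(-2)))/(559/1450) = -15*(3 + 2)*(1450/559) = -15*5*(1450/559) = -75*1450/559 = -108750/559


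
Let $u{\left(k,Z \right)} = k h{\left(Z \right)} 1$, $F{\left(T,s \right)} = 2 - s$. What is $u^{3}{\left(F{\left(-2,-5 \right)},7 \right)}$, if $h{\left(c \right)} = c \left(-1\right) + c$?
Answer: $0$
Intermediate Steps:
$h{\left(c \right)} = 0$ ($h{\left(c \right)} = - c + c = 0$)
$u{\left(k,Z \right)} = 0$ ($u{\left(k,Z \right)} = k 0 \cdot 1 = 0 \cdot 1 = 0$)
$u^{3}{\left(F{\left(-2,-5 \right)},7 \right)} = 0^{3} = 0$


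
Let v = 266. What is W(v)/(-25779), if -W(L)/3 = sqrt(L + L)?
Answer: 2*sqrt(133)/8593 ≈ 0.0026842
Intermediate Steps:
W(L) = -3*sqrt(2)*sqrt(L) (W(L) = -3*sqrt(L + L) = -3*sqrt(2)*sqrt(L))
W(v)/(-25779) = -3*sqrt(2)*sqrt(266)/(-25779) = -6*sqrt(133)*(-1/25779) = 2*sqrt(133)/8593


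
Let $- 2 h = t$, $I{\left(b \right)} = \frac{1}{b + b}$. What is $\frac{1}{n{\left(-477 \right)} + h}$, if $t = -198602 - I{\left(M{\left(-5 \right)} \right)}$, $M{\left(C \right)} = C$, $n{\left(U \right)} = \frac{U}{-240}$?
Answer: $\frac{16}{1588847} \approx 1.007 \cdot 10^{-5}$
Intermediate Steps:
$n{\left(U \right)} = - \frac{U}{240}$ ($n{\left(U \right)} = U \left(- \frac{1}{240}\right) = - \frac{U}{240}$)
$I{\left(b \right)} = \frac{1}{2 b}$
$t = - \frac{1986019}{10}$ ($t = -198602 - \frac{1}{2 \left(-5\right)} = -198602 - \frac{1}{2} \left(- \frac{1}{5}\right) = -198602 - - \frac{1}{10} = -198602 + \frac{1}{10} = - \frac{1986019}{10} \approx -1.986 \cdot 10^{5}$)
$h = \frac{1986019}{20}$ ($h = \left(- \frac{1}{2}\right) \left(- \frac{1986019}{10}\right) = \frac{1986019}{20} \approx 99301.0$)
$\frac{1}{n{\left(-477 \right)} + h} = \frac{1}{\left(- \frac{1}{240}\right) \left(-477\right) + \frac{1986019}{20}} = \frac{1}{\frac{159}{80} + \frac{1986019}{20}} = \frac{1}{\frac{1588847}{16}} = \frac{16}{1588847}$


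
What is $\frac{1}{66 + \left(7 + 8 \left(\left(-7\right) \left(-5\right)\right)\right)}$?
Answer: $\frac{1}{353} \approx 0.0028329$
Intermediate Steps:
$\frac{1}{66 + \left(7 + 8 \left(\left(-7\right) \left(-5\right)\right)\right)} = \frac{1}{66 + \left(7 + 8 \cdot 35\right)} = \frac{1}{66 + \left(7 + 280\right)} = \frac{1}{66 + 287} = \frac{1}{353}$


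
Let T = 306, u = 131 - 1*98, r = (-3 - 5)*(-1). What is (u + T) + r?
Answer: 347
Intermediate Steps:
r = 8 (r = -8*(-1) = 8)
u = 33 (u = 131 - 98 = 33)
(u + T) + r = (33 + 306) + 8 = 339 + 8 = 347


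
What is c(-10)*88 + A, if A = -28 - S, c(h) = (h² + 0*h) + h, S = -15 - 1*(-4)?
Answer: 7903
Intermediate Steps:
S = -11 (S = -15 + 4 = -11)
c(h) = h + h² (c(h) = (h² + 0) + h = h² + h = h + h²)
A = -17 (A = -28 - 1*(-11) = -28 + 11 = -17)
c(-10)*88 + A = -10*(1 - 10)*88 - 17 = -10*(-9)*88 - 17 = 90*88 - 17 = 7920 - 17 = 7903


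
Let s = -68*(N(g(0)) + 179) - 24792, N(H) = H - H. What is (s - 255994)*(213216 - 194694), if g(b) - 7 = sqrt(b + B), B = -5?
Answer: -5426168076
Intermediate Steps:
g(b) = 7 + sqrt(-5 + b) (g(b) = 7 + sqrt(b - 5) = 7 + sqrt(-5 + b))
N(H) = 0
s = -36964 (s = -68*(0 + 179) - 24792 = -68*179 - 24792 = -12172 - 24792 = -36964)
(s - 255994)*(213216 - 194694) = (-36964 - 255994)*(213216 - 194694) = -292958*18522 = -5426168076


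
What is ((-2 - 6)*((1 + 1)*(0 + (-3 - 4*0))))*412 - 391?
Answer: 19385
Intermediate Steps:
((-2 - 6)*((1 + 1)*(0 + (-3 - 4*0))))*412 - 391 = -16*(0 + (-3 + 0))*412 - 391 = -16*(0 - 3)*412 - 391 = -16*(-3)*412 - 391 = -8*(-6)*412 - 391 = 48*412 - 391 = 19776 - 391 = 19385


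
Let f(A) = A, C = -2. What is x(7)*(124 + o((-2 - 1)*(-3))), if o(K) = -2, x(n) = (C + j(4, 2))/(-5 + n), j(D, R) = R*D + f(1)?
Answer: 427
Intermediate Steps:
j(D, R) = 1 + D*R (j(D, R) = R*D + 1 = D*R + 1 = 1 + D*R)
x(n) = 7/(-5 + n) (x(n) = (-2 + (1 + 4*2))/(-5 + n) = (-2 + (1 + 8))/(-5 + n) = (-2 + 9)/(-5 + n) = 7/(-5 + n))
x(7)*(124 + o((-2 - 1)*(-3))) = (7/(-5 + 7))*(124 - 2) = (7/2)*122 = 427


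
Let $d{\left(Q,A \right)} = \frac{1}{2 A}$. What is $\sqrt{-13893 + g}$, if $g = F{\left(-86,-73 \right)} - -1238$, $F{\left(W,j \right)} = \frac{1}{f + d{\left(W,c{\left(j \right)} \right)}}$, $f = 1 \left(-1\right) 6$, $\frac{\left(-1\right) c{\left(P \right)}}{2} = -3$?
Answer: $\frac{i \sqrt{63794707}}{71} \approx 112.5 i$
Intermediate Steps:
$c{\left(P \right)} = 6$ ($c{\left(P \right)} = \left(-2\right) \left(-3\right) = 6$)
$d{\left(Q,A \right)} = \frac{1}{2 A}$
$f = -6$ ($f = \left(-1\right) 6 = -6$)
$F{\left(W,j \right)} = - \frac{12}{71}$ ($F{\left(W,j \right)} = \frac{1}{-6 + \frac{1}{2 \cdot 6}} = \frac{1}{-6 + \frac{1}{2} \cdot \frac{1}{6}} = \frac{1}{-6 + \frac{1}{12}} = \frac{1}{- \frac{71}{12}} = - \frac{12}{71}$)
$g = \frac{87886}{71}$ ($g = - \frac{12}{71} - -1238 = - \frac{12}{71} + 1238 = \frac{87886}{71} \approx 1237.8$)
$\sqrt{-13893 + g} = \sqrt{-13893 + \frac{87886}{71}} = \sqrt{- \frac{898517}{71}} = \frac{i \sqrt{63794707}}{71}$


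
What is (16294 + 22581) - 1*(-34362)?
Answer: 73237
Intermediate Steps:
(16294 + 22581) - 1*(-34362) = 38875 + 34362 = 73237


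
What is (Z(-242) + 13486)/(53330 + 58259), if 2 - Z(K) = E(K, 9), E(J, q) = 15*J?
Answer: 17118/111589 ≈ 0.15340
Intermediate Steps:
Z(K) = 2 - 15*K
(Z(-242) + 13486)/(53330 + 58259) = ((2 - 15*(-242)) + 13486)/(53330 + 58259) = ((2 + 3630) + 13486)/111589 = (3632 + 13486)*(1/111589) = 17118*(1/111589) = 17118/111589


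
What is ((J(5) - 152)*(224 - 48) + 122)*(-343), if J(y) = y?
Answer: 8832250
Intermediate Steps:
((J(5) - 152)*(224 - 48) + 122)*(-343) = ((5 - 152)*(224 - 48) + 122)*(-343) = (-147*176 + 122)*(-343) = (-25872 + 122)*(-343) = -25750*(-343) = 8832250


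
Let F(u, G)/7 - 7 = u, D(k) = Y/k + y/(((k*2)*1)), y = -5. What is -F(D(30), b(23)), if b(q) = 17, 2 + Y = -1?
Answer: -2863/60 ≈ -47.717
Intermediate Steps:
Y = -3 (Y = -2 - 1 = -3)
D(k) = -11/(2*k) (D(k) = -3/k - 5*1/(2*k) = -3/k - 5/(2*k) = -11/(2*k))
F(u, G) = 49 + 7*u
-F(D(30), b(23)) = -(49 + 7*(-11/2/30)) = -(49 + 7*(-11/2*1/30)) = -(49 + 7*(-11/60)) = -(49 - 77/60) = -1*2863/60 = -2863/60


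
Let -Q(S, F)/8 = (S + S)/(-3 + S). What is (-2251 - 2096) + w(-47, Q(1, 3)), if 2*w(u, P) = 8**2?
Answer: -4315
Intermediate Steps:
Q(S, F) = -16*S/(-3 + S) (Q(S, F) = -8*(S + S)/(-3 + S) = -8*2*S/(-3 + S) = -16*S/(-3 + S))
w(u, P) = 32 (w(u, P) = (1/2)*8**2 = (1/2)*64 = 32)
(-2251 - 2096) + w(-47, Q(1, 3)) = (-2251 - 2096) + 32 = -4347 + 32 = -4315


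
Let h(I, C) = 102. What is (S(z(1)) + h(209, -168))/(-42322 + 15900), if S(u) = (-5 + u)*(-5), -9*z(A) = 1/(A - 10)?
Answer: -5141/1070091 ≈ -0.0048043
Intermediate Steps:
z(A) = -1/(9*(-10 + A)) (z(A) = -1/(9*(A - 10)) = -1/(9*(-10 + A)))
S(u) = 25 - 5*u
(S(z(1)) + h(209, -168))/(-42322 + 15900) = ((25 - (-5)/(-90 + 9*1)) + 102)/(-42322 + 15900) = ((25 - (-5)/(-90 + 9)) + 102)/(-26422) = ((25 - (-5)/(-81)) + 102)*(-1/26422) = ((25 - (-5)*(-1)/81) + 102)*(-1/26422) = ((25 - 5*1/81) + 102)*(-1/26422) = ((25 - 5/81) + 102)*(-1/26422) = (2020/81 + 102)*(-1/26422) = (10282/81)*(-1/26422) = -5141/1070091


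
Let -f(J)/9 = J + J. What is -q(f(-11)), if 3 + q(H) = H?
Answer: -195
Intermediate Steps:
f(J) = -18*J (f(J) = -9*(J + J) = -18*J)
q(H) = -3 + H
-q(f(-11)) = -(-3 - 18*(-11)) = -(-3 + 198) = -1*195 = -195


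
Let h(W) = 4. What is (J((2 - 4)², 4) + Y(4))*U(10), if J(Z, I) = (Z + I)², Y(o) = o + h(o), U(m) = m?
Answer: 720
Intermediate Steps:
Y(o) = 4 + o (Y(o) = o + 4 = 4 + o)
J(Z, I) = (I + Z)²
(J((2 - 4)², 4) + Y(4))*U(10) = ((4 + (2 - 4)²)² + (4 + 4))*10 = ((4 + (-2)²)² + 8)*10 = ((4 + 4)² + 8)*10 = (8² + 8)*10 = (64 + 8)*10 = 72*10 = 720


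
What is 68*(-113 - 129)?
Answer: -16456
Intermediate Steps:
68*(-113 - 129) = 68*(-242) = -16456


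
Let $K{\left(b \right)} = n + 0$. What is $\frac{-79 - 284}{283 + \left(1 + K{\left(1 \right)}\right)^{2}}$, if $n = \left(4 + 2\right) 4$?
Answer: $- \frac{363}{908} \approx -0.39978$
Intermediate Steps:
$n = 24$ ($n = 6 \cdot 4 = 24$)
$K{\left(b \right)} = 24$ ($K{\left(b \right)} = 24 + 0 = 24$)
$\frac{-79 - 284}{283 + \left(1 + K{\left(1 \right)}\right)^{2}} = \frac{-79 - 284}{283 + \left(1 + 24\right)^{2}} = - \frac{363}{283 + 25^{2}} = - \frac{363}{283 + 625} = - \frac{363}{908}$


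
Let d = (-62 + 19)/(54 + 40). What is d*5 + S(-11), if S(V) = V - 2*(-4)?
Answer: -497/94 ≈ -5.2872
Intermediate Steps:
S(V) = 8 + V (S(V) = V + 8 = 8 + V)
d = -43/94 ≈ -0.45745
d*5 + S(-11) = -43/94*5 + (8 - 11) = -215/94 - 3 = -497/94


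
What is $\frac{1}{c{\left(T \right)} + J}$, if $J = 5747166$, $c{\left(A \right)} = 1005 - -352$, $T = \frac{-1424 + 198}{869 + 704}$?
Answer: $\frac{1}{5748523} \approx 1.7396 \cdot 10^{-7}$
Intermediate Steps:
$T = - \frac{1226}{1573} \approx -0.7794$
$c{\left(A \right)} = 1357$ ($c{\left(A \right)} = 1005 + 352 = 1357$)
$\frac{1}{c{\left(T \right)} + J} = \frac{1}{1357 + 5747166} = \frac{1}{5748523}$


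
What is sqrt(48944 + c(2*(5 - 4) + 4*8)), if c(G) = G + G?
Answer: 2*sqrt(12253) ≈ 221.39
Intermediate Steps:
c(G) = 2*G
sqrt(48944 + c(2*(5 - 4) + 4*8)) = sqrt(48944 + 2*(2*(5 - 4) + 4*8)) = sqrt(48944 + 2*(2*1 + 32)) = sqrt(48944 + 2*(2 + 32)) = sqrt(48944 + 2*34) = sqrt(48944 + 68) = sqrt(49012) = 2*sqrt(12253)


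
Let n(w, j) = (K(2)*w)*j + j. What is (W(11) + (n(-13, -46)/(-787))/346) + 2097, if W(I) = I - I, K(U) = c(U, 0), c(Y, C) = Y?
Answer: 285508072/136151 ≈ 2097.0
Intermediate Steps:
K(U) = U
n(w, j) = j + 2*j*w (n(w, j) = (2*w)*j + j = 2*j*w + j = j + 2*j*w)
W(I) = 0
(W(11) + (n(-13, -46)/(-787))/346) + 2097 = (0 + (-46*(1 + 2*(-13))/(-787))/346) + 2097 = (0 + (-46*(1 - 26)*(-1/787))*(1/346)) + 2097 = (0 + (-46*(-25)*(-1/787))*(1/346)) + 2097 = (0 + (1150*(-1/787))*(1/346)) + 2097 = (0 - 1150/787*1/346) + 2097 = (0 - 575/136151) + 2097 = -575/136151 + 2097 = 285508072/136151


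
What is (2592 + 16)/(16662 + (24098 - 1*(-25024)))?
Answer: 326/8223 ≈ 0.039645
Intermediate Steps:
(2592 + 16)/(16662 + (24098 - 1*(-25024))) = 2608/(16662 + (24098 + 25024)) = 2608/(16662 + 49122) = 2608/65784 = 2608*(1/65784) = 326/8223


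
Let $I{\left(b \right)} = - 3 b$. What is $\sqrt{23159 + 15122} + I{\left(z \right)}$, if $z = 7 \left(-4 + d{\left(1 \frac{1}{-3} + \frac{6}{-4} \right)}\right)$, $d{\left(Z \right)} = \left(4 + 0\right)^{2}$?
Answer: $-252 + \sqrt{38281} \approx -56.345$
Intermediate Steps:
$d{\left(Z \right)} = 16$ ($d{\left(Z \right)} = 4^{2} = 16$)
$z = 84$ ($z = 7 \left(-4 + 16\right) = 7 \cdot 12 = 84$)
$\sqrt{23159 + 15122} + I{\left(z \right)} = \sqrt{23159 + 15122} - 252 = \sqrt{38281} - 252 = -252 + \sqrt{38281}$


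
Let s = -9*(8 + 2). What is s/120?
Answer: -¾ ≈ -0.75000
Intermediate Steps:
s = -90 (s = -9*10 = -90)
s/120 = -90/120 = -90*1/120 = -¾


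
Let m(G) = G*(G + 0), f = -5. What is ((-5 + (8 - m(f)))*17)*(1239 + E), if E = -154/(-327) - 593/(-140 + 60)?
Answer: -6099654077/13080 ≈ -4.6633e+5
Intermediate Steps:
m(G) = G² (m(G) = G*G = G²)
E = 206231/26160 (E = -154*(-1/327) - 593/(-80) = 154/327 - 593*(-1/80) = 154/327 + 593/80 = 206231/26160 ≈ 7.8834)
((-5 + (8 - m(f)))*17)*(1239 + E) = ((-5 + (8 - 1*(-5)²))*17)*(1239 + 206231/26160) = ((-5 + (8 - 1*25))*17)*(32618471/26160) = ((-5 + (8 - 25))*17)*(32618471/26160) = ((-5 - 17)*17)*(32618471/26160) = -22*17*(32618471/26160) = -374*32618471/26160 = -6099654077/13080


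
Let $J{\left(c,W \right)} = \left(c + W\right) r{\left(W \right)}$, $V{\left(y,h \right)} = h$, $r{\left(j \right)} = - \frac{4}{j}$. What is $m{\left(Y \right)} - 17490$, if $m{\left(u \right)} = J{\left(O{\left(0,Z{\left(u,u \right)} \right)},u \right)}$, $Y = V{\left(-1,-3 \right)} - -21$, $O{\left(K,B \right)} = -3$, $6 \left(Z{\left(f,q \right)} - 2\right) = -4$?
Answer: $- \frac{52480}{3} \approx -17493.0$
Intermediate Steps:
$Z{\left(f,q \right)} = \frac{4}{3}$ ($Z{\left(f,q \right)} = 2 + \frac{1}{6} \left(-4\right) = 2 - \frac{2}{3} = \frac{4}{3}$)
$J{\left(c,W \right)} = - \frac{4 \left(W + c\right)}{W}$ ($J{\left(c,W \right)} = \left(c + W\right) \left(- \frac{4}{W}\right) = \left(W + c\right) \left(- \frac{4}{W}\right) = - \frac{4 \left(W + c\right)}{W}$)
$Y = 18$ ($Y = -3 - -21 = -3 + 21 = 18$)
$m{\left(u \right)} = -4 + \frac{12}{u}$ ($m{\left(u \right)} = -4 - - \frac{12}{u} = -4 + \frac{12}{u}$)
$m{\left(Y \right)} - 17490 = \left(-4 + \frac{12}{18}\right) - 17490 = \left(-4 + 12 \cdot \frac{1}{18}\right) - 17490 = \left(-4 + \frac{2}{3}\right) - 17490 = - \frac{10}{3} - 17490 = - \frac{52480}{3}$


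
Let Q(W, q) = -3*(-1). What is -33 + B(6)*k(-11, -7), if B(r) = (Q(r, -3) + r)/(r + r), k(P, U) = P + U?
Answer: -93/2 ≈ -46.500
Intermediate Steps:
Q(W, q) = 3
B(r) = (3 + r)/(2*r) (B(r) = (3 + r)/(r + r) = (3 + r)/((2*r)) = (3 + r)*(1/(2*r)) = (3 + r)/(2*r))
-33 + B(6)*k(-11, -7) = -33 + ((½)*(3 + 6)/6)*(-11 - 7) = -33 + ((½)*(⅙)*9)*(-18) = -33 + (¾)*(-18) = -33 - 27/2 = -93/2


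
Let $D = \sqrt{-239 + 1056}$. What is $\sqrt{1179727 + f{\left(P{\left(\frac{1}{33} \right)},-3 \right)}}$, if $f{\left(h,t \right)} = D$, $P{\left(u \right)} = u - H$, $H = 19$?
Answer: $\sqrt{1179727 + \sqrt{817}} \approx 1086.2$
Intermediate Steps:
$P{\left(u \right)} = -19 + u$ ($P{\left(u \right)} = u - 19 = -19 + u$)
$D = \sqrt{817} \approx 28.583$
$f{\left(h,t \right)} = \sqrt{817}$
$\sqrt{1179727 + f{\left(P{\left(\frac{1}{33} \right)},-3 \right)}} = \sqrt{1179727 + \sqrt{817}}$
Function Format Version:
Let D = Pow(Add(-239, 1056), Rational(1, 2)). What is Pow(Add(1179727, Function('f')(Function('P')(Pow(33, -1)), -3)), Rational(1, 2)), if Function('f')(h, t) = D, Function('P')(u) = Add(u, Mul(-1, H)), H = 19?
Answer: Pow(Add(1179727, Pow(817, Rational(1, 2))), Rational(1, 2)) ≈ 1086.2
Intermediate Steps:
Function('P')(u) = Add(-19, u) (Function('P')(u) = Add(u, Mul(-1, 19)) = Add(u, -19) = Add(-19, u))
D = Pow(817, Rational(1, 2)) ≈ 28.583
Function('f')(h, t) = Pow(817, Rational(1, 2))
Pow(Add(1179727, Function('f')(Function('P')(Pow(33, -1)), -3)), Rational(1, 2)) = Pow(Add(1179727, Pow(817, Rational(1, 2))), Rational(1, 2))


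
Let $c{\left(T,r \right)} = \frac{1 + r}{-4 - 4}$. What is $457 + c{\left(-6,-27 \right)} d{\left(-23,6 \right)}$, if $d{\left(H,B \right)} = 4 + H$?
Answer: $\frac{1581}{4} \approx 395.25$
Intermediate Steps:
$c{\left(T,r \right)} = - \frac{1}{8} - \frac{r}{8}$ ($c{\left(T,r \right)} = \frac{1 + r}{-8} = \left(1 + r\right) \left(- \frac{1}{8}\right) = - \frac{1}{8} - \frac{r}{8}$)
$457 + c{\left(-6,-27 \right)} d{\left(-23,6 \right)} = 457 + \left(- \frac{1}{8} - - \frac{27}{8}\right) \left(4 - 23\right) = 457 + \left(- \frac{1}{8} + \frac{27}{8}\right) \left(-19\right) = 457 + \frac{13}{4} \left(-19\right) = 457 - \frac{247}{4} = \frac{1581}{4}$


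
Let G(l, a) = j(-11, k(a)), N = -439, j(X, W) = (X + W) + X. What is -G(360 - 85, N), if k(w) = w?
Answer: 461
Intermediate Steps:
j(X, W) = W + 2*X (j(X, W) = (W + X) + X = W + 2*X)
G(l, a) = -22 + a (G(l, a) = a + 2*(-11) = a - 22 = -22 + a)
-G(360 - 85, N) = -(-22 - 439) = -1*(-461) = 461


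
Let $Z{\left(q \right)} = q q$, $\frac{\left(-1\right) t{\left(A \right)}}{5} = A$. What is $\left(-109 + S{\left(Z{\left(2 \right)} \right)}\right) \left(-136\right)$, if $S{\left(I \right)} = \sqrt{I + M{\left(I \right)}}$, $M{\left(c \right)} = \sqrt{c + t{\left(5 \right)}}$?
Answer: $14824 - 136 \sqrt{4 + i \sqrt{21}} \approx 14519.0 - 138.79 i$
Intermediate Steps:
$t{\left(A \right)} = - 5 A$
$Z{\left(q \right)} = q^{2}$
$M{\left(c \right)} = \sqrt{-25 + c}$ ($M{\left(c \right)} = \sqrt{c - 25} = \sqrt{-25 + c}$)
$S{\left(I \right)} = \sqrt{I + \sqrt{-25 + I}}$
$\left(-109 + S{\left(Z{\left(2 \right)} \right)}\right) \left(-136\right) = \left(-109 + \sqrt{2^{2} + \sqrt{-25 + 2^{2}}}\right) \left(-136\right) = \left(-109 + \sqrt{4 + \sqrt{-25 + 4}}\right) \left(-136\right) = \left(-109 + \sqrt{4 + \sqrt{-21}}\right) \left(-136\right) = \left(-109 + \sqrt{4 + i \sqrt{21}}\right) \left(-136\right) = 14824 - 136 \sqrt{4 + i \sqrt{21}}$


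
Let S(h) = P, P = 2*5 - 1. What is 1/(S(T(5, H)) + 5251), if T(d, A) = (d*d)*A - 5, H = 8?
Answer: 1/5260 ≈ 0.00019011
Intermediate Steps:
P = 9 (P = 10 - 1 = 9)
T(d, A) = -5 + A*d² (T(d, A) = d²*A - 5 = A*d² - 5 = -5 + A*d²)
S(h) = 9
1/(S(T(5, H)) + 5251) = 1/(9 + 5251) = 1/5260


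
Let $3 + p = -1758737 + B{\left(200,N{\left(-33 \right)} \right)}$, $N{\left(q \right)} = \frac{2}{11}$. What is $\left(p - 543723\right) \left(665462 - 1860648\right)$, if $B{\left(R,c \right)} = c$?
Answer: $\frac{30270584583926}{11} \approx 2.7519 \cdot 10^{12}$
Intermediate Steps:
$N{\left(q \right)} = \frac{2}{11}$ ($N{\left(q \right)} = 2 \cdot \frac{1}{11} = \frac{2}{11}$)
$p = - \frac{19346138}{11}$ ($p = -3 + \left(-1758737 + \frac{2}{11}\right) = -3 - \frac{19346105}{11} = - \frac{19346138}{11} \approx -1.7587 \cdot 10^{6}$)
$\left(p - 543723\right) \left(665462 - 1860648\right) = \left(- \frac{19346138}{11} - 543723\right) \left(665462 - 1860648\right) = \left(- \frac{25327091}{11}\right) \left(-1195186\right) = \frac{30270584583926}{11}$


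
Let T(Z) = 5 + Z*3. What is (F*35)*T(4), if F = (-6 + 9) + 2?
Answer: 2975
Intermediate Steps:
T(Z) = 5 + 3*Z
F = 5 (F = 3 + 2 = 5)
(F*35)*T(4) = (5*35)*(5 + 3*4) = 175*(5 + 12) = 175*17 = 2975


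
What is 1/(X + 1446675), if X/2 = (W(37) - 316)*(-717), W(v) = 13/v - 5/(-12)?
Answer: 74/140505107 ≈ 5.2667e-7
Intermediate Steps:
W(v) = 5/12 + 13/v (W(v) = 13/v - 5*(-1/12) = 13/v + 5/12 = 5/12 + 13/v)
X = 33451157/74 (X = 2*(((5/12 + 13/37) - 316)*(-717)) = 2*((341/444 - 316)*(-717)) = 2*(-139963/444*(-717)) = 2*(33451157/148) = 33451157/74 ≈ 4.5204e+5)
1/(X + 1446675) = 1/(33451157/74 + 1446675) = 1/(140505107/74) = 74/140505107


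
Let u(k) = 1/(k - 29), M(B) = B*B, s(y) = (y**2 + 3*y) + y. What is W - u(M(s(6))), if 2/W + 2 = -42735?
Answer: -49879/152613827 ≈ -0.00032683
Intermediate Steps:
s(y) = y**2 + 4*y
M(B) = B**2
u(k) = 1/(-29 + k)
W = -2/42737 (W = 2/(-2 - 42735) = 2/(-42737) = 2*(-1/42737) = -2/42737 ≈ -4.6798e-5)
W - u(M(s(6))) = -2/42737 - 1/(-29 + (6*(4 + 6))**2) = -2/42737 - 1/(-29 + (6*10)**2) = -2/42737 - 1/(-29 + 60**2) = -2/42737 - 1/(-29 + 3600) = -2/42737 - 1/3571 = -49879/152613827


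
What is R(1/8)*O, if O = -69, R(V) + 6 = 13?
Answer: -483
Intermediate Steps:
R(V) = 7 (R(V) = -6 + 13 = 7)
R(1/8)*O = 7*(-69) = -483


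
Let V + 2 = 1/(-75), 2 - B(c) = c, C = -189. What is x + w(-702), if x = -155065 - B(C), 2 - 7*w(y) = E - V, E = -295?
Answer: -81487276/525 ≈ -1.5521e+5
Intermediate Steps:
B(c) = 2 - c
V = -151/75 (V = -2 + 1/(-75) = -2 - 1/75 = -151/75 ≈ -2.0133)
w(y) = 22124/525 (w(y) = 2/7 - (-295 - 1*(-151/75))/7 = 2/7 - (-295 + 151/75)/7 = 2/7 - 1/7*(-21974/75) = 2/7 + 21974/525 = 22124/525)
x = -155256 (x = -155065 - (2 - 1*(-189)) = -155065 - (2 + 189) = -155065 - 1*191 = -155065 - 191 = -155256)
x + w(-702) = -155256 + 22124/525 = -81487276/525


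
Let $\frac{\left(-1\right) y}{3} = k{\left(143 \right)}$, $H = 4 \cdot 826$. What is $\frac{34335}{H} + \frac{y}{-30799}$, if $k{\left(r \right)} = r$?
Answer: $\frac{151271583}{14537128} \approx 10.406$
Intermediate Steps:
$H = 3304$
$y = -429$ ($y = \left(-3\right) 143 = -429$)
$\frac{34335}{H} + \frac{y}{-30799} = \frac{34335}{3304} - \frac{429}{-30799} = 34335 \cdot \frac{1}{3304} - - \frac{429}{30799} = \frac{4905}{472} + \frac{429}{30799} = \frac{151271583}{14537128}$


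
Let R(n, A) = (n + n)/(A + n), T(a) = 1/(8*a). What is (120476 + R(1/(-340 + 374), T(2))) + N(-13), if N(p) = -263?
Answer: 3005341/25 ≈ 1.2021e+5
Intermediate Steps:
T(a) = 1/(8*a)
R(n, A) = 2*n/(A + n) (R(n, A) = (2*n)/(A + n) = 2*n/(A + n))
(120476 + R(1/(-340 + 374), T(2))) + N(-13) = (120476 + 2/((-340 + 374)*((⅛)/2 + 1/(-340 + 374)))) - 263 = (120476 + 2/(34*((⅛)*(½) + 1/34))) - 263 = (120476 + 2*(1/34)/(1/16 + 1/34)) - 263 = (120476 + 2*(1/34)/(25/272)) - 263 = (120476 + 2*(1/34)*(272/25)) - 263 = (120476 + 16/25) - 263 = 3011916/25 - 263 = 3005341/25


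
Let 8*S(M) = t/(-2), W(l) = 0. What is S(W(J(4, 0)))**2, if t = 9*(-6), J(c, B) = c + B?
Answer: 729/64 ≈ 11.391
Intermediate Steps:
J(c, B) = B + c
t = -54
S(M) = 27/8 (S(M) = (-54/(-2))/8 = (-54*(-1/2))/8 = (1/8)*27 = 27/8)
S(W(J(4, 0)))**2 = (27/8)**2 = 729/64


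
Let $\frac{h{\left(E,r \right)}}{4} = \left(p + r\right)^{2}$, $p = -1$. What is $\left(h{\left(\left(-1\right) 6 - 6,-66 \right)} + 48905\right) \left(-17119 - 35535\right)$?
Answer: $-3520499094$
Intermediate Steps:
$h{\left(E,r \right)} = 4 \left(-1 + r\right)^{2}$
$\left(h{\left(\left(-1\right) 6 - 6,-66 \right)} + 48905\right) \left(-17119 - 35535\right) = \left(4 \left(-1 - 66\right)^{2} + 48905\right) \left(-17119 - 35535\right) = \left(4 \left(-67\right)^{2} + 48905\right) \left(-52654\right) = \left(4 \cdot 4489 + 48905\right) \left(-52654\right) = \left(17956 + 48905\right) \left(-52654\right) = 66861 \left(-52654\right) = -3520499094$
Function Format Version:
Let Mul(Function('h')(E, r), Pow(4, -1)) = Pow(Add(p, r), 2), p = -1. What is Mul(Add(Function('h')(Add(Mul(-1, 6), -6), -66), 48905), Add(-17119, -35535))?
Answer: -3520499094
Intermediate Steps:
Function('h')(E, r) = Mul(4, Pow(Add(-1, r), 2))
Mul(Add(Function('h')(Add(Mul(-1, 6), -6), -66), 48905), Add(-17119, -35535)) = Mul(Add(Mul(4, Pow(Add(-1, -66), 2)), 48905), Add(-17119, -35535)) = Mul(Add(Mul(4, Pow(-67, 2)), 48905), -52654) = Mul(Add(Mul(4, 4489), 48905), -52654) = Mul(Add(17956, 48905), -52654) = Mul(66861, -52654) = -3520499094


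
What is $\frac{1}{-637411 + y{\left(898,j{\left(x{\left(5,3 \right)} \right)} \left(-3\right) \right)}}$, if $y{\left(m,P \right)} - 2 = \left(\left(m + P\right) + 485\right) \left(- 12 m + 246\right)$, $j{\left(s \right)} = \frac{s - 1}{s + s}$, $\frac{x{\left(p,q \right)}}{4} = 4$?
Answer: $- \frac{16}{242969459} \approx -6.5852 \cdot 10^{-8}$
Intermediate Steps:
$x{\left(p,q \right)} = 16$ ($x{\left(p,q \right)} = 4 \cdot 4 = 16$)
$j{\left(s \right)} = \frac{-1 + s}{2 s}$
$y{\left(m,P \right)} = 2 + \left(246 - 12 m\right) \left(485 + P + m\right)$ ($y{\left(m,P \right)} = 2 + \left(\left(m + P\right) + 485\right) \left(- 12 m + 246\right) = 2 + \left(\left(P + m\right) + 485\right) \left(246 - 12 m\right) = 2 + \left(485 + P + m\right) \left(246 - 12 m\right) = 2 + \left(246 - 12 m\right) \left(485 + P + m\right)$)
$\frac{1}{-637411 + y{\left(898,j{\left(x{\left(5,3 \right)} \right)} \left(-3\right) \right)}} = \frac{1}{-637411 - \left(4886140 + 9676848 - 246 \frac{-1 + 16}{2 \cdot 16} \left(-3\right) + 12 \frac{-1 + 16}{2 \cdot 16} \left(-3\right) 898\right)} = \frac{1}{-637411 - \left(14562988 - 246 \cdot \frac{1}{2} \cdot \frac{1}{16} \cdot 15 \left(-3\right) + 12 \cdot \frac{1}{2} \cdot \frac{1}{16} \cdot 15 \left(-3\right) 898\right)} = \frac{1}{-637411 - \left(14562988 - \frac{1845}{16} \left(-3\right) + 12 \cdot \frac{15}{32} \left(-3\right) 898\right)} = \frac{1}{-637411 - \left(\frac{233013343}{16} - \frac{60615}{4}\right)} = \frac{1}{-637411 - \frac{232770883}{16}} = \frac{1}{- \frac{242969459}{16}} = - \frac{16}{242969459}$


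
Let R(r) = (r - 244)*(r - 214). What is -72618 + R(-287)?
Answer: 193413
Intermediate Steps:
R(r) = (-244 + r)*(-214 + r)
-72618 + R(-287) = -72618 + (52216 + (-287)**2 - 458*(-287)) = -72618 + (52216 + 82369 + 131446) = -72618 + 266031 = 193413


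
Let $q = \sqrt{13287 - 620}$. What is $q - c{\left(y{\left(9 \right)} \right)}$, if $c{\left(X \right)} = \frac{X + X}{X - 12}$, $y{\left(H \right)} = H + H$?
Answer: $-6 + \sqrt{12667} \approx 106.55$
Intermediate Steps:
$q = \sqrt{12667} \approx 112.55$
$y{\left(H \right)} = 2 H$
$c{\left(X \right)} = \frac{2 X}{-12 + X}$
$q - c{\left(y{\left(9 \right)} \right)} = \sqrt{12667} - \frac{2 \cdot 2 \cdot 9}{-12 + 2 \cdot 9} = \sqrt{12667} - 2 \cdot 18 \frac{1}{-12 + 18} = \sqrt{12667} - 2 \cdot 18 \cdot \frac{1}{6} = \sqrt{12667} - 6 = -6 + \sqrt{12667}$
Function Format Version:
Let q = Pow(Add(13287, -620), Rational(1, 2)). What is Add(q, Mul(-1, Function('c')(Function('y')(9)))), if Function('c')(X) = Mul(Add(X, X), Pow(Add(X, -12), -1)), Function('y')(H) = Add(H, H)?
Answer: Add(-6, Pow(12667, Rational(1, 2))) ≈ 106.55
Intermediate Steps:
q = Pow(12667, Rational(1, 2)) ≈ 112.55
Function('y')(H) = Mul(2, H)
Function('c')(X) = Mul(2, X, Pow(Add(-12, X), -1)) (Function('c')(X) = Mul(Mul(2, X), Pow(Add(-12, X), -1)) = Mul(2, X, Pow(Add(-12, X), -1)))
Add(q, Mul(-1, Function('c')(Function('y')(9)))) = Add(Pow(12667, Rational(1, 2)), Mul(-1, Mul(2, Mul(2, 9), Pow(Add(-12, Mul(2, 9)), -1)))) = Add(Pow(12667, Rational(1, 2)), Mul(-1, Mul(2, 18, Pow(Add(-12, 18), -1)))) = Add(Pow(12667, Rational(1, 2)), Mul(-1, Mul(2, 18, Pow(6, -1)))) = Add(Pow(12667, Rational(1, 2)), Mul(-1, Mul(2, 18, Rational(1, 6)))) = Add(Pow(12667, Rational(1, 2)), Mul(-1, 6)) = Add(Pow(12667, Rational(1, 2)), -6) = Add(-6, Pow(12667, Rational(1, 2)))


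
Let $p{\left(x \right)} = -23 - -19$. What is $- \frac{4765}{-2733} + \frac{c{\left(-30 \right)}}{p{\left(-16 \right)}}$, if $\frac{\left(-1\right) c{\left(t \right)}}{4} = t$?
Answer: $- \frac{77225}{2733} \approx -28.257$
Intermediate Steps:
$p{\left(x \right)} = -4$ ($p{\left(x \right)} = -23 + 19 = -4$)
$c{\left(t \right)} = - 4 t$
$- \frac{4765}{-2733} + \frac{c{\left(-30 \right)}}{p{\left(-16 \right)}} = - \frac{4765}{-2733} + \frac{\left(-4\right) \left(-30\right)}{-4} = \left(-4765\right) \left(- \frac{1}{2733}\right) + 120 \left(- \frac{1}{4}\right) = \frac{4765}{2733} - 30 = - \frac{77225}{2733}$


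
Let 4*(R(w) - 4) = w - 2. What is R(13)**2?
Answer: 729/16 ≈ 45.563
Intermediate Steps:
R(w) = 7/2 + w/4 (R(w) = 4 + (w - 2)/4 = 4 + (-2 + w)/4 = 4 + (-1/2 + w/4) = 7/2 + w/4)
R(13)**2 = (7/2 + (1/4)*13)**2 = (7/2 + 13/4)**2 = (27/4)**2 = 729/16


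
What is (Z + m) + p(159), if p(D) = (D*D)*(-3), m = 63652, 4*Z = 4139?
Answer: -44625/4 ≈ -11156.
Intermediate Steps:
Z = 4139/4 (Z = (1/4)*4139 = 4139/4 ≈ 1034.8)
p(D) = -3*D**2 (p(D) = D**2*(-3) = -3*D**2)
(Z + m) + p(159) = (4139/4 + 63652) - 3*159**2 = 258747/4 - 3*25281 = 258747/4 - 75843 = -44625/4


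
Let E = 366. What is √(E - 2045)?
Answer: I*√1679 ≈ 40.976*I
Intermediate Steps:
√(E - 2045) = √(366 - 2045) = √(-1679) = I*√1679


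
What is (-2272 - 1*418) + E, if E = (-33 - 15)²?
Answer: -386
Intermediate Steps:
E = 2304 (E = (-48)² = 2304)
(-2272 - 1*418) + E = (-2272 - 1*418) + 2304 = (-2272 - 418) + 2304 = -2690 + 2304 = -386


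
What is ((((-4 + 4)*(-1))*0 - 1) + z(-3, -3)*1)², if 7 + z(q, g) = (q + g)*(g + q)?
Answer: 784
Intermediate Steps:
z(q, g) = -7 + (g + q)² (z(q, g) = -7 + (q + g)*(g + q) = -7 + (g + q)*(g + q) = -7 + (g + q)²)
((((-4 + 4)*(-1))*0 - 1) + z(-3, -3)*1)² = ((((-4 + 4)*(-1))*0 - 1) + (-7 + (-3 - 3)²)*1)² = (((0*(-1))*0 - 1) + (-7 + (-6)²)*1)² = ((0*0 - 1) + (-7 + 36)*1)² = ((0 - 1) + 29*1)² = (-1 + 29)² = 28² = 784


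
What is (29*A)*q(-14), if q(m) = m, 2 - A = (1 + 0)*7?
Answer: 2030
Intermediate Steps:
A = -5 (A = 2 - (1 + 0)*7 = 2 - 7 = -5)
(29*A)*q(-14) = (29*(-5))*(-14) = -145*(-14) = 2030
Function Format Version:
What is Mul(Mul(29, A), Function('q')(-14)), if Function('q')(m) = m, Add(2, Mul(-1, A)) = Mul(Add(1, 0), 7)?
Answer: 2030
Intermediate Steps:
A = -5 (A = Add(2, Mul(-1, Mul(Add(1, 0), 7))) = Add(2, Mul(-1, Mul(1, 7))) = Add(2, Mul(-1, 7)) = Add(2, -7) = -5)
Mul(Mul(29, A), Function('q')(-14)) = Mul(Mul(29, -5), -14) = Mul(-145, -14) = 2030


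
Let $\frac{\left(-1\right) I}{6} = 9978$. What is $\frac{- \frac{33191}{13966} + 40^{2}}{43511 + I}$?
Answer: $- \frac{22312409}{228441862} \approx -0.097672$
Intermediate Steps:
$I = -59868$ ($I = \left(-6\right) 9978 = -59868$)
$\frac{- \frac{33191}{13966} + 40^{2}}{43511 + I} = \frac{- \frac{33191}{13966} + 40^{2}}{43511 - 59868} = \frac{\left(-33191\right) \frac{1}{13966} + 1600}{-16357} = \left(- \frac{33191}{13966} + 1600\right) \left(- \frac{1}{16357}\right) = \frac{22312409}{13966} \left(- \frac{1}{16357}\right) = - \frac{22312409}{228441862}$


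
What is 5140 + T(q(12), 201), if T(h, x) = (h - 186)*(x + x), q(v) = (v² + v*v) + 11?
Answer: 50566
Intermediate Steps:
q(v) = 11 + 2*v² (q(v) = (v² + v²) + 11 = 2*v² + 11 = 11 + 2*v²)
T(h, x) = 2*x*(-186 + h) (T(h, x) = (-186 + h)*(2*x) = 2*x*(-186 + h))
5140 + T(q(12), 201) = 5140 + 2*201*(-186 + (11 + 2*12²)) = 5140 + 2*201*(-186 + (11 + 2*144)) = 5140 + 2*201*(-186 + (11 + 288)) = 5140 + 2*201*(-186 + 299) = 5140 + 2*201*113 = 5140 + 45426 = 50566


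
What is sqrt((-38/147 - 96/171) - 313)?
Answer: I*sqrt(49960443)/399 ≈ 17.715*I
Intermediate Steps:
sqrt((-38/147 - 96/171) - 313) = sqrt((-38*1/147 - 96*1/171) - 313) = sqrt((-38/147 - 32/57) - 313) = sqrt(-2290/2793 - 313) = sqrt(-876499/2793) = I*sqrt(49960443)/399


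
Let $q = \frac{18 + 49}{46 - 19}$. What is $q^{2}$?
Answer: $\frac{4489}{729} \approx 6.1578$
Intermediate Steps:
$q = \frac{67}{27} \approx 2.4815$
$q^{2} = \left(\frac{67}{27}\right)^{2} = \frac{4489}{729}$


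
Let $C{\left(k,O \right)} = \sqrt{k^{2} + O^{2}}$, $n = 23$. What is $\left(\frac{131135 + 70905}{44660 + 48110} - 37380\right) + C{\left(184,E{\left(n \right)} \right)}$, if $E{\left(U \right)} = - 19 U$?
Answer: $- \frac{346754056}{9277} + 115 \sqrt{17} \approx -36904.0$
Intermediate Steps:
$C{\left(k,O \right)} = \sqrt{O^{2} + k^{2}}$
$\left(\frac{131135 + 70905}{44660 + 48110} - 37380\right) + C{\left(184,E{\left(n \right)} \right)} = \left(\frac{131135 + 70905}{44660 + 48110} - 37380\right) + \sqrt{\left(\left(-19\right) 23\right)^{2} + 184^{2}} = \left(\frac{202040}{92770} - 37380\right) + \sqrt{\left(-437\right)^{2} + 33856} = \left(202040 \cdot \frac{1}{92770} - 37380\right) + \sqrt{190969 + 33856} = \left(\frac{20204}{9277} - 37380\right) + \sqrt{224825} = - \frac{346754056}{9277} + 115 \sqrt{17}$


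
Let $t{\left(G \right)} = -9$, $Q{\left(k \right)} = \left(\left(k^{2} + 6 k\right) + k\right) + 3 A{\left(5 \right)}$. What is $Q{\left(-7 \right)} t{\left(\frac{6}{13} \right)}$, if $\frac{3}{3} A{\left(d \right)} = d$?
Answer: $-135$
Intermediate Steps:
$A{\left(d \right)} = d$
$Q{\left(k \right)} = 15 + k^{2} + 7 k$ ($Q{\left(k \right)} = \left(\left(k^{2} + 6 k\right) + k\right) + 3 \cdot 5 = \left(k^{2} + 7 k\right) + 15 = 15 + k^{2} + 7 k$)
$Q{\left(-7 \right)} t{\left(\frac{6}{13} \right)} = \left(15 + \left(-7\right)^{2} + 7 \left(-7\right)\right) \left(-9\right) = \left(15 + 49 - 49\right) \left(-9\right) = 15 \left(-9\right) = -135$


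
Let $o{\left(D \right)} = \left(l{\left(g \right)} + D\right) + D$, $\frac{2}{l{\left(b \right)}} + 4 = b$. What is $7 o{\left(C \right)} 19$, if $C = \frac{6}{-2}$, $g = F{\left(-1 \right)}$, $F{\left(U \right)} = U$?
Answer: $- \frac{4256}{5} \approx -851.2$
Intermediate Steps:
$g = -1$
$l{\left(b \right)} = \frac{2}{-4 + b}$
$C = -3$ ($C = 6 \left(- \frac{1}{2}\right) = -3$)
$o{\left(D \right)} = - \frac{2}{5} + 2 D$ ($o{\left(D \right)} = \left(\frac{2}{-4 - 1} + D\right) + D = \left(\frac{2}{-5} + D\right) + D = \left(2 \left(- \frac{1}{5}\right) + D\right) + D = \left(- \frac{2}{5} + D\right) + D = - \frac{2}{5} + 2 D$)
$7 o{\left(C \right)} 19 = 7 \left(- \frac{2}{5} + 2 \left(-3\right)\right) 19 = 7 \left(- \frac{2}{5} - 6\right) 19 = 7 \left(- \frac{32}{5}\right) 19 = \left(- \frac{224}{5}\right) 19 = - \frac{4256}{5}$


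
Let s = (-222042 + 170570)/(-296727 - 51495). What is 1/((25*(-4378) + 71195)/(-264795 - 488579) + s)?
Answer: 131170700514/26049449569 ≈ 5.0354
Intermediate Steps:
s = 25736/174111 (s = -51472/(-348222) = -51472*(-1/348222) = 25736/174111 ≈ 0.14781)
1/((25*(-4378) + 71195)/(-264795 - 488579) + s) = 1/((25*(-4378) + 71195)/(-264795 - 488579) + 25736/174111) = 1/((-109450 + 71195)/(-753374) + 25736/174111) = 1/(-38255*(-1/753374) + 25736/174111) = 1/(38255/753374 + 25736/174111) = 1/(26049449569/131170700514) = 131170700514/26049449569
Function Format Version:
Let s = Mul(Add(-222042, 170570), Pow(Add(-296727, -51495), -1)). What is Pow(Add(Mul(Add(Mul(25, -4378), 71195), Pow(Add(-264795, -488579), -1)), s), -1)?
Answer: Rational(131170700514, 26049449569) ≈ 5.0354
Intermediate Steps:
s = Rational(25736, 174111) (s = Mul(-51472, Pow(-348222, -1)) = Mul(-51472, Rational(-1, 348222)) = Rational(25736, 174111) ≈ 0.14781)
Pow(Add(Mul(Add(Mul(25, -4378), 71195), Pow(Add(-264795, -488579), -1)), s), -1) = Pow(Add(Mul(Add(Mul(25, -4378), 71195), Pow(Add(-264795, -488579), -1)), Rational(25736, 174111)), -1) = Pow(Add(Mul(Add(-109450, 71195), Pow(-753374, -1)), Rational(25736, 174111)), -1) = Pow(Add(Mul(-38255, Rational(-1, 753374)), Rational(25736, 174111)), -1) = Pow(Add(Rational(38255, 753374), Rational(25736, 174111)), -1) = Pow(Rational(26049449569, 131170700514), -1) = Rational(131170700514, 26049449569)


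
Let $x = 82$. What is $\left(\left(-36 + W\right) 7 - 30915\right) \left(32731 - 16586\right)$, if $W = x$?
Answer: $-493923985$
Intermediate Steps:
$W = 82$
$\left(\left(-36 + W\right) 7 - 30915\right) \left(32731 - 16586\right) = \left(\left(-36 + 82\right) 7 - 30915\right) \left(32731 - 16586\right) = \left(46 \cdot 7 - 30915\right) 16145 = \left(322 - 30915\right) 16145 = \left(-30593\right) 16145 = -493923985$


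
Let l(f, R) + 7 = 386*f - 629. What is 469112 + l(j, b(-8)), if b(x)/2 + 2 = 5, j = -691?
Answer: 201750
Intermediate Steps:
b(x) = 6 (b(x) = -4 + 2*5 = -4 + 10 = 6)
l(f, R) = -636 + 386*f (l(f, R) = -7 + (386*f - 629) = -7 + (-629 + 386*f) = -636 + 386*f)
469112 + l(j, b(-8)) = 469112 + (-636 + 386*(-691)) = 469112 + (-636 - 266726) = 469112 - 267362 = 201750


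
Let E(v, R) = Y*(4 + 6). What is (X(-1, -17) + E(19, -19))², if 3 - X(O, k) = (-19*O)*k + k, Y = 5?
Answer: 154449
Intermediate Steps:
X(O, k) = 3 - k + 19*O*k (X(O, k) = 3 - ((-19*O)*k + k) = 3 - (-19*O*k + k) = 3 - (k - 19*O*k) = 3 + (-k + 19*O*k) = 3 - k + 19*O*k)
E(v, R) = 50 (E(v, R) = 5*(4 + 6) = 5*10 = 50)
(X(-1, -17) + E(19, -19))² = ((3 - 1*(-17) + 19*(-1)*(-17)) + 50)² = ((3 + 17 + 323) + 50)² = (343 + 50)² = 393² = 154449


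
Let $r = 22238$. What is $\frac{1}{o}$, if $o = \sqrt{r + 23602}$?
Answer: $\frac{\sqrt{2865}}{11460} \approx 0.0046707$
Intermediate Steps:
$o = 4 \sqrt{2865}$ ($o = \sqrt{22238 + 23602} = \sqrt{45840} = 4 \sqrt{2865} \approx 214.1$)
$\frac{1}{o} = \frac{1}{4 \sqrt{2865}} = \frac{\sqrt{2865}}{11460}$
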